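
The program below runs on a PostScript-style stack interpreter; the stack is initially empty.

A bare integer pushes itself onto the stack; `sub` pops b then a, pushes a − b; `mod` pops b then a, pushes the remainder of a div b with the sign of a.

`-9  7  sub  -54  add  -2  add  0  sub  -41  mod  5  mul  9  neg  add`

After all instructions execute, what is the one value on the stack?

-164

-9  : -9
7   : -9 7
sub : -16
-54 : -16 -54
add : -70
-2  : -70 -2
add : -72
0   : -72 0
sub : -72
-41 : -72 -41
mod : -31
5   : -31 5
mul : -155
9   : -155 9
neg : -155 -9
add : -164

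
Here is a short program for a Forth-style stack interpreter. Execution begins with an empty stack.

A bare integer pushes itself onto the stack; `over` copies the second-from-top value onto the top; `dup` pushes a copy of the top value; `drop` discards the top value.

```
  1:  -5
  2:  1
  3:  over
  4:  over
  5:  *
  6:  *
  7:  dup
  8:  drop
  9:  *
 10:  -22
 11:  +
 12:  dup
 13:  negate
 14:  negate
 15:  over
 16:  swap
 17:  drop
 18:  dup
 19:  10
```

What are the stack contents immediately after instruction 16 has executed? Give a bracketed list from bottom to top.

[3, 3, 3]

-5     : [-5]
1      : [-5, 1]
over   : [-5, 1, -5]
over   : [-5, 1, -5, 1]
*      : [-5, 1, -5]
*      : [-5, -5]
dup    : [-5, -5, -5]
drop   : [-5, -5]
*      : [25]
-22    : [25, -22]
+      : [3]
dup    : [3, 3]
negate : [3, -3]
negate : [3, 3]
over   : [3, 3, 3]
swap   : [3, 3, 3]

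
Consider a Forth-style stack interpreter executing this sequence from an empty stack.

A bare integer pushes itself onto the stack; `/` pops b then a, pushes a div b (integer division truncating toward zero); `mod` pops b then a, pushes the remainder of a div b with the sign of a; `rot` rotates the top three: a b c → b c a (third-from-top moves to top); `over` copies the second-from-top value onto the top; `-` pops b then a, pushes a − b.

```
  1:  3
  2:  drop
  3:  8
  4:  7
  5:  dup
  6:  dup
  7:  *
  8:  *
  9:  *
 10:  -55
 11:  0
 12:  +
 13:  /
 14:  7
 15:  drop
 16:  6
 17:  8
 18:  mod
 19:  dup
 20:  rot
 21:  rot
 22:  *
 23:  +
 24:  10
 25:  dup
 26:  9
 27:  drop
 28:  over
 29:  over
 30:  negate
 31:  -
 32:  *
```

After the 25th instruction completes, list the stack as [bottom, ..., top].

[-288, 10, 10]

3    : [3]
drop : []
8    : [8]
7    : [8, 7]
dup  : [8, 7, 7]
dup  : [8, 7, 7, 7]
*    : [8, 7, 49]
*    : [8, 343]
*    : [2744]
-55  : [2744, -55]
0    : [2744, -55, 0]
+    : [2744, -55]
/    : [-49]
7    : [-49, 7]
drop : [-49]
6    : [-49, 6]
8    : [-49, 6, 8]
mod  : [-49, 6]
dup  : [-49, 6, 6]
rot  : [6, 6, -49]
rot  : [6, -49, 6]
*    : [6, -294]
+    : [-288]
10   : [-288, 10]
dup  : [-288, 10, 10]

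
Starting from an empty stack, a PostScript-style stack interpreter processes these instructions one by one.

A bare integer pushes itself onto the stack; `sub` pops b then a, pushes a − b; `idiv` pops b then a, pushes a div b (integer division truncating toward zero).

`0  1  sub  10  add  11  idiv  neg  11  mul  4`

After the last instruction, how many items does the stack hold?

2

0    : [0]
1    : [0, 1]
sub  : [-1]
10   : [-1, 10]
add  : [9]
11   : [9, 11]
idiv : [0]
neg  : [0]
11   : [0, 11]
mul  : [0]
4    : [0, 4]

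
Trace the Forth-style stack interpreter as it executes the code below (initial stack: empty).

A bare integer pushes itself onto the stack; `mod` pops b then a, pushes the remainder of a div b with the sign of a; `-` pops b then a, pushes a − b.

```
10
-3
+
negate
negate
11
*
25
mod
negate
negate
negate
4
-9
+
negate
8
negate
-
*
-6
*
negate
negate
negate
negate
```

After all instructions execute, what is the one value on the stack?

156

10     -> 10
-3     -> 10 -3
+      -> 7
negate -> -7
negate -> 7
11     -> 7 11
*      -> 77
25     -> 77 25
mod    -> 2
negate -> -2
negate -> 2
negate -> -2
4      -> -2 4
-9     -> -2 4 -9
+      -> -2 -5
negate -> -2 5
8      -> -2 5 8
negate -> -2 5 -8
-      -> -2 13
*      -> -26
-6     -> -26 -6
*      -> 156
negate -> -156
negate -> 156
negate -> -156
negate -> 156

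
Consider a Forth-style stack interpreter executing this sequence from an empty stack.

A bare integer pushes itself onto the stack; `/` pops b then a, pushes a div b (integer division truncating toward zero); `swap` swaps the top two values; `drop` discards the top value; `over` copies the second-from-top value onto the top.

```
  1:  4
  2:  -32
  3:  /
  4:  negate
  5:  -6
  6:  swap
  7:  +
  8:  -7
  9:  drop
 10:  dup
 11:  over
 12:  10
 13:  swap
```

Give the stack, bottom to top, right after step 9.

[-6]

4      → 4
-32    → 4 -32
/      → 0
negate → 0
-6     → 0 -6
swap   → -6 0
+      → -6
-7     → -6 -7
drop   → -6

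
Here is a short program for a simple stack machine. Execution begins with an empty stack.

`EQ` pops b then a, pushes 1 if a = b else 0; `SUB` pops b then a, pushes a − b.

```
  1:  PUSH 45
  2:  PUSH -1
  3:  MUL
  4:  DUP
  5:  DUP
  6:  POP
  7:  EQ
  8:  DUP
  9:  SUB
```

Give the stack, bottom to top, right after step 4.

PUSH 45  [45]
PUSH -1  [45, -1]
MUL      [-45]
DUP      [-45, -45]

[-45, -45]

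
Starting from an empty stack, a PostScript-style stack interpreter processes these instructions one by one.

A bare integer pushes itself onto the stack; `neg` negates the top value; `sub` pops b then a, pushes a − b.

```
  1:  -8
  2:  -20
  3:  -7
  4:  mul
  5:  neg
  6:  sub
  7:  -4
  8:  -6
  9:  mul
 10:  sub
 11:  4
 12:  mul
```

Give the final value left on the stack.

432

-8   [-8]
-20  [-8, -20]
-7   [-8, -20, -7]
mul  [-8, 140]
neg  [-8, -140]
sub  [132]
-4   [132, -4]
-6   [132, -4, -6]
mul  [132, 24]
sub  [108]
4    [108, 4]
mul  [432]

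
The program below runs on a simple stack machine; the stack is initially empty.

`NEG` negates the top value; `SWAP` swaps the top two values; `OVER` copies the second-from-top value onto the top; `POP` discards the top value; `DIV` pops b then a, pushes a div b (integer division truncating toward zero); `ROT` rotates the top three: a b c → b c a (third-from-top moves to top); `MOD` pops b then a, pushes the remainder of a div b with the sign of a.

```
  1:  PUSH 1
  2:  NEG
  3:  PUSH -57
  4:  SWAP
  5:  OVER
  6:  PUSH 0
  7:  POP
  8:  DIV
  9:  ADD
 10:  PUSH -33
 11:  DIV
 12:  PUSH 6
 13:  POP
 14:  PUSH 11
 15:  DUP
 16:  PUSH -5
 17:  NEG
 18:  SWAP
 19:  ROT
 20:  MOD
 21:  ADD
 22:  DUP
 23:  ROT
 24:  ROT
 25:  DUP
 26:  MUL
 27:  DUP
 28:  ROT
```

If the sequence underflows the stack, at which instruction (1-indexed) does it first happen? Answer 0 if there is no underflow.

PUSH 1    1
NEG       -1
PUSH -57  -1 -57
SWAP      -57 -1
OVER      -57 -1 -57
PUSH 0    -57 -1 -57 0
POP       -57 -1 -57
DIV       -57 0
ADD       -57
PUSH -33  -57 -33
DIV       1
PUSH 6    1 6
POP       1
PUSH 11   1 11
DUP       1 11 11
PUSH -5   1 11 11 -5
NEG       1 11 11 5
SWAP      1 11 5 11
ROT       1 5 11 11
MOD       1 5 0
ADD       1 5
DUP       1 5 5
ROT       5 5 1
ROT       5 1 5
DUP       5 1 5 5
MUL       5 1 25
DUP       5 1 25 25
ROT       5 25 25 1

0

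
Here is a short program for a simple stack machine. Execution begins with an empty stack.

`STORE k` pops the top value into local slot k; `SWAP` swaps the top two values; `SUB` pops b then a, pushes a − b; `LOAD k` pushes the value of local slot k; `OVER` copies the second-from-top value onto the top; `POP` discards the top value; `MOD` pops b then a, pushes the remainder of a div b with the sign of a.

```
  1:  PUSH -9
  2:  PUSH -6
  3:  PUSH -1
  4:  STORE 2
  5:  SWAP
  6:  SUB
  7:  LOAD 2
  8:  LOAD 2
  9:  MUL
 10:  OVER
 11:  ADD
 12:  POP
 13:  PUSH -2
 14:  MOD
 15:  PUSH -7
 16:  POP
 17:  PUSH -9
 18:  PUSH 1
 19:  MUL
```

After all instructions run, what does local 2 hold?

PUSH -9 → -9
PUSH -6 → -9 -6
PUSH -1 → -9 -6 -1
STORE 2 → -9 -6
SWAP    → -6 -9
SUB     → 3
LOAD 2  → 3 -1
LOAD 2  → 3 -1 -1
MUL     → 3 1
OVER    → 3 1 3
ADD     → 3 4
POP     → 3
PUSH -2 → 3 -2
MOD     → 1
PUSH -7 → 1 -7
POP     → 1
PUSH -9 → 1 -9
PUSH 1  → 1 -9 1
MUL     → 1 -9

-1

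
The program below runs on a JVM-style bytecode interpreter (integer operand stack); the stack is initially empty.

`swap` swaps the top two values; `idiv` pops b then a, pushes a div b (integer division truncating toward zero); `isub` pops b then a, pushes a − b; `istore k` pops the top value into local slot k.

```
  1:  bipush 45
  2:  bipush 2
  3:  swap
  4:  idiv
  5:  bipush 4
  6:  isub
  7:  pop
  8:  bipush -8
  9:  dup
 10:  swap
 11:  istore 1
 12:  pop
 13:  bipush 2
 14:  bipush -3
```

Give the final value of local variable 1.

-8

bipush 45 : 45
bipush 2  : 45 2
swap      : 2 45
idiv      : 0
bipush 4  : 0 4
isub      : -4
pop       : (empty)
bipush -8 : -8
dup       : -8 -8
swap      : -8 -8
istore 1  : -8
pop       : (empty)
bipush 2  : 2
bipush -3 : 2 -3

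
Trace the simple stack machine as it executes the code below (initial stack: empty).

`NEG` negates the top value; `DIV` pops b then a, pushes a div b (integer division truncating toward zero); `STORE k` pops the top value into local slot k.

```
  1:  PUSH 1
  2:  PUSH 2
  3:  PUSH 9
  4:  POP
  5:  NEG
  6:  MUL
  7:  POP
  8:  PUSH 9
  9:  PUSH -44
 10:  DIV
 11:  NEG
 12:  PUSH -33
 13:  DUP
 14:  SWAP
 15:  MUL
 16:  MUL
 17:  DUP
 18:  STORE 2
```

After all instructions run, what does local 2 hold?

PUSH 1    [1]
PUSH 2    [1, 2]
PUSH 9    [1, 2, 9]
POP       [1, 2]
NEG       [1, -2]
MUL       [-2]
POP       []
PUSH 9    [9]
PUSH -44  [9, -44]
DIV       [0]
NEG       [0]
PUSH -33  [0, -33]
DUP       [0, -33, -33]
SWAP      [0, -33, -33]
MUL       [0, 1089]
MUL       [0]
DUP       [0, 0]
STORE 2   [0]

0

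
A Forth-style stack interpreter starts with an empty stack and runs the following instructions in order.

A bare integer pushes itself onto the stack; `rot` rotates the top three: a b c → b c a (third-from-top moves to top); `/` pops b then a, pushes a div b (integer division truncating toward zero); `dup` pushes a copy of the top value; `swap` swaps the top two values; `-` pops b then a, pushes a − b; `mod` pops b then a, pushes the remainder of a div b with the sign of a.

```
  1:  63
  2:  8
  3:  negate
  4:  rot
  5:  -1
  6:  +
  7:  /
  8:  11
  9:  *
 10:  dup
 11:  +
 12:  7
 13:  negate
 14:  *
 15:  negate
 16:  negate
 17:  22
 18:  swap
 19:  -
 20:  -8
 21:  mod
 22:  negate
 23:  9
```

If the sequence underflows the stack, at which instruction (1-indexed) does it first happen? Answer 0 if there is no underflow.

4

63     : [63]
8      : [63, 8]
negate : [63, -8]
rot  — needs 3 operands, stack has 2 → underflow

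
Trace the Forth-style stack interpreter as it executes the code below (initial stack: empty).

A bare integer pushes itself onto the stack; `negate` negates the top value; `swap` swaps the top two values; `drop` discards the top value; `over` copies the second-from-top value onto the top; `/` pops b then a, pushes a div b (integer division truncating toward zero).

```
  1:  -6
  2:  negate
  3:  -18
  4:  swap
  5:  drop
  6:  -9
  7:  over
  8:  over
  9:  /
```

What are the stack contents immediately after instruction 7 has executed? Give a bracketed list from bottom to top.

[-18, -9, -18]

-6     -> -6
negate -> 6
-18    -> 6 -18
swap   -> -18 6
drop   -> -18
-9     -> -18 -9
over   -> -18 -9 -18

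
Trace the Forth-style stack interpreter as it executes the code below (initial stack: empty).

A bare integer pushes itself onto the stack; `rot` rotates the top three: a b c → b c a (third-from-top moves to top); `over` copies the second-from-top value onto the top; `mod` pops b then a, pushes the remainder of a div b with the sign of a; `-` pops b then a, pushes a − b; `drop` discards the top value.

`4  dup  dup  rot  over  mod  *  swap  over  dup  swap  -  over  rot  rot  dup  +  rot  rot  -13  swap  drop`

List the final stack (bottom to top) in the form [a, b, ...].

4    -> [4]
dup  -> [4, 4]
dup  -> [4, 4, 4]
rot  -> [4, 4, 4]
over -> [4, 4, 4, 4]
mod  -> [4, 4, 0]
*    -> [4, 0]
swap -> [0, 4]
over -> [0, 4, 0]
dup  -> [0, 4, 0, 0]
swap -> [0, 4, 0, 0]
-    -> [0, 4, 0]
over -> [0, 4, 0, 4]
rot  -> [0, 0, 4, 4]
rot  -> [0, 4, 4, 0]
dup  -> [0, 4, 4, 0, 0]
+    -> [0, 4, 4, 0]
rot  -> [0, 4, 0, 4]
rot  -> [0, 0, 4, 4]
-13  -> [0, 0, 4, 4, -13]
swap -> [0, 0, 4, -13, 4]
drop -> [0, 0, 4, -13]

[0, 0, 4, -13]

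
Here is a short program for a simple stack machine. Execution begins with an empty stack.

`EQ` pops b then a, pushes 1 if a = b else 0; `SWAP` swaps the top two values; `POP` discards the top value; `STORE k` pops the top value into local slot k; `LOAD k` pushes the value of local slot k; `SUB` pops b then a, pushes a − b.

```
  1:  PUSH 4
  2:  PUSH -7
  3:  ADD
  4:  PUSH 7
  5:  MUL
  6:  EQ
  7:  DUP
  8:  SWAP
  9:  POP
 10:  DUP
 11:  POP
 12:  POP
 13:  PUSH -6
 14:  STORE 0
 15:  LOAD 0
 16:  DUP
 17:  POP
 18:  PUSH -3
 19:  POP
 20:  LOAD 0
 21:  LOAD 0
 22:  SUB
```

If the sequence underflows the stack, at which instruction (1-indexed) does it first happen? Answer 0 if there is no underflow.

6

PUSH 4   4
PUSH -7  4 -7
ADD      -3
PUSH 7   -3 7
MUL      -21
EQ  — needs 2 operands, stack has 1 → underflow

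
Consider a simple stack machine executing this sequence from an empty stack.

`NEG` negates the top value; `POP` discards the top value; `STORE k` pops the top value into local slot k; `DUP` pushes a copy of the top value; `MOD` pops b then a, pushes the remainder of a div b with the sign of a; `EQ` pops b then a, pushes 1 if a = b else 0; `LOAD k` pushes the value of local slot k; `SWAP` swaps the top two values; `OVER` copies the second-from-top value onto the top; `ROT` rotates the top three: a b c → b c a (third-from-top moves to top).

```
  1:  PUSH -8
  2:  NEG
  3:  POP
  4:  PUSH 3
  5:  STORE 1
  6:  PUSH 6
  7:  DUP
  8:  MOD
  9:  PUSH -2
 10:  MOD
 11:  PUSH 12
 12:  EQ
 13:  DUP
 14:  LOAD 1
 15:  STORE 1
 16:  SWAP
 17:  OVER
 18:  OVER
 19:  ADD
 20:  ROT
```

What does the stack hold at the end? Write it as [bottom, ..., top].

PUSH -8 → -8
NEG     → 8
POP     → (empty)
PUSH 3  → 3
STORE 1 → (empty)
PUSH 6  → 6
DUP     → 6 6
MOD     → 0
PUSH -2 → 0 -2
MOD     → 0
PUSH 12 → 0 12
EQ      → 0
DUP     → 0 0
LOAD 1  → 0 0 3
STORE 1 → 0 0
SWAP    → 0 0
OVER    → 0 0 0
OVER    → 0 0 0 0
ADD     → 0 0 0
ROT     → 0 0 0

[0, 0, 0]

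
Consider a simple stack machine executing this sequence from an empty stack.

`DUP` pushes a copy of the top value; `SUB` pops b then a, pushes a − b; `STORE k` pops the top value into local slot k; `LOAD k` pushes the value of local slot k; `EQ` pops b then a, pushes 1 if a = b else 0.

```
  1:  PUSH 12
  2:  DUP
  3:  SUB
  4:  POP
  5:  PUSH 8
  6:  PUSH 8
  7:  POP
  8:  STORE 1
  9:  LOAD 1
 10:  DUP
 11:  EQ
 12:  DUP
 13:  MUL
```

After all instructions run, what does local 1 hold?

PUSH 12  12
DUP      12 12
SUB      0
POP      (empty)
PUSH 8   8
PUSH 8   8 8
POP      8
STORE 1  (empty)
LOAD 1   8
DUP      8 8
EQ       1
DUP      1 1
MUL      1

8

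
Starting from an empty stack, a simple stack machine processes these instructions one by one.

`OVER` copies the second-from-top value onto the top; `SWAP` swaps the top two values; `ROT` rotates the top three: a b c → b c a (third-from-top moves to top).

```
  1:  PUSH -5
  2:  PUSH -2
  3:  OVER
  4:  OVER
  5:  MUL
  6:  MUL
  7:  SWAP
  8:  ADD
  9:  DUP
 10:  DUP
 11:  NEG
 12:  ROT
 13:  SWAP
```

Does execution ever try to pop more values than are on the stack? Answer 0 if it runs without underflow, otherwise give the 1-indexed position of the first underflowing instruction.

PUSH -5 -> -5
PUSH -2 -> -5 -2
OVER    -> -5 -2 -5
OVER    -> -5 -2 -5 -2
MUL     -> -5 -2 10
MUL     -> -5 -20
SWAP    -> -20 -5
ADD     -> -25
DUP     -> -25 -25
DUP     -> -25 -25 -25
NEG     -> -25 -25 25
ROT     -> -25 25 -25
SWAP    -> -25 -25 25

0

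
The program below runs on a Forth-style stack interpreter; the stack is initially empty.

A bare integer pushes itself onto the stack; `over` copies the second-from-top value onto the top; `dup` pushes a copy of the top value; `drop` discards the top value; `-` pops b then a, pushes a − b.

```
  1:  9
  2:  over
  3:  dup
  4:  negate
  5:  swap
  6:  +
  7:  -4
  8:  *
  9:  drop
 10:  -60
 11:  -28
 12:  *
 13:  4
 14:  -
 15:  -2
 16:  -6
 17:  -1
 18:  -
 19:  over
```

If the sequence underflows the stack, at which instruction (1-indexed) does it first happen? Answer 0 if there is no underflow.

2

9 : 9
over  — needs 2 operands, stack has 1 → underflow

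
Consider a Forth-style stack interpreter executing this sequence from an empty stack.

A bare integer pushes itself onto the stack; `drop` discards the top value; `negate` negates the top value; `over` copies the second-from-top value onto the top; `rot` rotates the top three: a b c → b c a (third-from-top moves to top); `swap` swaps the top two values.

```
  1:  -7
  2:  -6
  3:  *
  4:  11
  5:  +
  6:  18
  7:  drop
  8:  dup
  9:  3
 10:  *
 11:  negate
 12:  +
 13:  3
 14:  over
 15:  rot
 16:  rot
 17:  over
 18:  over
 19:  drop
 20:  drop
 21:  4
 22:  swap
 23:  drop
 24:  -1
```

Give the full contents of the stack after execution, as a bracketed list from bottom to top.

-7     : [-7]
-6     : [-7, -6]
*      : [42]
11     : [42, 11]
+      : [53]
18     : [53, 18]
drop   : [53]
dup    : [53, 53]
3      : [53, 53, 3]
*      : [53, 159]
negate : [53, -159]
+      : [-106]
3      : [-106, 3]
over   : [-106, 3, -106]
rot    : [3, -106, -106]
rot    : [-106, -106, 3]
over   : [-106, -106, 3, -106]
over   : [-106, -106, 3, -106, 3]
drop   : [-106, -106, 3, -106]
drop   : [-106, -106, 3]
4      : [-106, -106, 3, 4]
swap   : [-106, -106, 4, 3]
drop   : [-106, -106, 4]
-1     : [-106, -106, 4, -1]

[-106, -106, 4, -1]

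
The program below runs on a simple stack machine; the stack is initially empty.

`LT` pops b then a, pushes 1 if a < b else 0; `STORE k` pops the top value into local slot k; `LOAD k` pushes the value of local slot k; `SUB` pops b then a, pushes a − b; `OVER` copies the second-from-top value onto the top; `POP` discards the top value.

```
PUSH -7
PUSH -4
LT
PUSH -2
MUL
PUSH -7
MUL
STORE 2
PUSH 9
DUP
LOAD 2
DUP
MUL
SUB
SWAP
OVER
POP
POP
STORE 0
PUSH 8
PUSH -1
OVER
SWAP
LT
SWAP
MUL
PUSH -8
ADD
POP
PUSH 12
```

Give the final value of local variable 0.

-187

PUSH -7 : [-7]
PUSH -4 : [-7, -4]
LT      : [1]
PUSH -2 : [1, -2]
MUL     : [-2]
PUSH -7 : [-2, -7]
MUL     : [14]
STORE 2 : []
PUSH 9  : [9]
DUP     : [9, 9]
LOAD 2  : [9, 9, 14]
DUP     : [9, 9, 14, 14]
MUL     : [9, 9, 196]
SUB     : [9, -187]
SWAP    : [-187, 9]
OVER    : [-187, 9, -187]
POP     : [-187, 9]
POP     : [-187]
STORE 0 : []
PUSH 8  : [8]
PUSH -1 : [8, -1]
OVER    : [8, -1, 8]
SWAP    : [8, 8, -1]
LT      : [8, 0]
SWAP    : [0, 8]
MUL     : [0]
PUSH -8 : [0, -8]
ADD     : [-8]
POP     : []
PUSH 12 : [12]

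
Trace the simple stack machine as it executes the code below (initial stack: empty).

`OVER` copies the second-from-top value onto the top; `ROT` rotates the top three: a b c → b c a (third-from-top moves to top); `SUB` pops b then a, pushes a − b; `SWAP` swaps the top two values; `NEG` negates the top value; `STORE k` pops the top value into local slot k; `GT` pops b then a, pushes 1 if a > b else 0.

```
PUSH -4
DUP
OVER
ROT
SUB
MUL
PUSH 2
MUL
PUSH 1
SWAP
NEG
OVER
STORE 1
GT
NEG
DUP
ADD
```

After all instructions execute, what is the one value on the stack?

PUSH -4 : -4
DUP     : -4 -4
OVER    : -4 -4 -4
ROT     : -4 -4 -4
SUB     : -4 0
MUL     : 0
PUSH 2  : 0 2
MUL     : 0
PUSH 1  : 0 1
SWAP    : 1 0
NEG     : 1 0
OVER    : 1 0 1
STORE 1 : 1 0
GT      : 1
NEG     : -1
DUP     : -1 -1
ADD     : -2

-2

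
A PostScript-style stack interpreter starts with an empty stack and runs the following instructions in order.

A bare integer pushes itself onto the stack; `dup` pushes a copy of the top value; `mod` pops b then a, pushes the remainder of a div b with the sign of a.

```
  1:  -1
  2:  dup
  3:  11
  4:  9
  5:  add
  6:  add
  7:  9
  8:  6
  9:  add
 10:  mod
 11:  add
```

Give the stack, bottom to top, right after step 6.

[-1, 19]

-1   [-1]
dup  [-1, -1]
11   [-1, -1, 11]
9    [-1, -1, 11, 9]
add  [-1, -1, 20]
add  [-1, 19]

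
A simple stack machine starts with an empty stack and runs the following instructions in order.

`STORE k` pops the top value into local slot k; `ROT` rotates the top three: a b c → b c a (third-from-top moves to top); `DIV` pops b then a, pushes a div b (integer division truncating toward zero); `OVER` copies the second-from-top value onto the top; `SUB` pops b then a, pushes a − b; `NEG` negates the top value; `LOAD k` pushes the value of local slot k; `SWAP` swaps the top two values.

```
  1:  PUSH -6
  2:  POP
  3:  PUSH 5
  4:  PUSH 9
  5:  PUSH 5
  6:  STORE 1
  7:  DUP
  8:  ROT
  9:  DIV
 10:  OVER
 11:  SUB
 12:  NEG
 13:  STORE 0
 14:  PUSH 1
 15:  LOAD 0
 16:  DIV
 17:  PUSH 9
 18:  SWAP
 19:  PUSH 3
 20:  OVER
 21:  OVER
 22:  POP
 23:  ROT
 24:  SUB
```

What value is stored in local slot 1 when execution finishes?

PUSH -6 -> [-6]
POP     -> []
PUSH 5  -> [5]
PUSH 9  -> [5, 9]
PUSH 5  -> [5, 9, 5]
STORE 1 -> [5, 9]
DUP     -> [5, 9, 9]
ROT     -> [9, 9, 5]
DIV     -> [9, 1]
OVER    -> [9, 1, 9]
SUB     -> [9, -8]
NEG     -> [9, 8]
STORE 0 -> [9]
PUSH 1  -> [9, 1]
LOAD 0  -> [9, 1, 8]
DIV     -> [9, 0]
PUSH 9  -> [9, 0, 9]
SWAP    -> [9, 9, 0]
PUSH 3  -> [9, 9, 0, 3]
OVER    -> [9, 9, 0, 3, 0]
OVER    -> [9, 9, 0, 3, 0, 3]
POP     -> [9, 9, 0, 3, 0]
ROT     -> [9, 9, 3, 0, 0]
SUB     -> [9, 9, 3, 0]

5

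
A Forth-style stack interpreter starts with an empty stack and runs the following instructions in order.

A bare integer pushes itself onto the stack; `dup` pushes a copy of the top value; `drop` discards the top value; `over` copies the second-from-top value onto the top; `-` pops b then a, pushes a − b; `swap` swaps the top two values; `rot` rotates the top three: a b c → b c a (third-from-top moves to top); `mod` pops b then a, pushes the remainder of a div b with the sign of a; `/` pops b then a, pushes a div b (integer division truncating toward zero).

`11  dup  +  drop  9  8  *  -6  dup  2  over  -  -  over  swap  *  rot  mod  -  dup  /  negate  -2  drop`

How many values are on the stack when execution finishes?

1

11     -> [11]
dup    -> [11, 11]
+      -> [22]
drop   -> []
9      -> [9]
8      -> [9, 8]
*      -> [72]
-6     -> [72, -6]
dup    -> [72, -6, -6]
2      -> [72, -6, -6, 2]
over   -> [72, -6, -6, 2, -6]
-      -> [72, -6, -6, 8]
-      -> [72, -6, -14]
over   -> [72, -6, -14, -6]
swap   -> [72, -6, -6, -14]
*      -> [72, -6, 84]
rot    -> [-6, 84, 72]
mod    -> [-6, 12]
-      -> [-18]
dup    -> [-18, -18]
/      -> [1]
negate -> [-1]
-2     -> [-1, -2]
drop   -> [-1]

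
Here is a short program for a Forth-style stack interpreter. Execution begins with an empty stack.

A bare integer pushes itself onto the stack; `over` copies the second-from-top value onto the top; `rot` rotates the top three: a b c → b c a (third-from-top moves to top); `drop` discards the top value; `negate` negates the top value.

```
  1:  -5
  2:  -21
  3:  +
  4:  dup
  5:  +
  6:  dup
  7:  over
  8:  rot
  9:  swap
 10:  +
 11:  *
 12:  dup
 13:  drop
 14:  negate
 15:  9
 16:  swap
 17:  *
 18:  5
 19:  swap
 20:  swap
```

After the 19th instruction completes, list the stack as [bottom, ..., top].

[5, -48672]

-5     → -5
-21    → -5 -21
+      → -26
dup    → -26 -26
+      → -52
dup    → -52 -52
over   → -52 -52 -52
rot    → -52 -52 -52
swap   → -52 -52 -52
+      → -52 -104
*      → 5408
dup    → 5408 5408
drop   → 5408
negate → -5408
9      → -5408 9
swap   → 9 -5408
*      → -48672
5      → -48672 5
swap   → 5 -48672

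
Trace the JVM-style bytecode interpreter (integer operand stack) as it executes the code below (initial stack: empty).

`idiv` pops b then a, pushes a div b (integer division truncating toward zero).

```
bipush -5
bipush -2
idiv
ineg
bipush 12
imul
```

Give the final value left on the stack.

-24

bipush -5 -> [-5]
bipush -2 -> [-5, -2]
idiv      -> [2]
ineg      -> [-2]
bipush 12 -> [-2, 12]
imul      -> [-24]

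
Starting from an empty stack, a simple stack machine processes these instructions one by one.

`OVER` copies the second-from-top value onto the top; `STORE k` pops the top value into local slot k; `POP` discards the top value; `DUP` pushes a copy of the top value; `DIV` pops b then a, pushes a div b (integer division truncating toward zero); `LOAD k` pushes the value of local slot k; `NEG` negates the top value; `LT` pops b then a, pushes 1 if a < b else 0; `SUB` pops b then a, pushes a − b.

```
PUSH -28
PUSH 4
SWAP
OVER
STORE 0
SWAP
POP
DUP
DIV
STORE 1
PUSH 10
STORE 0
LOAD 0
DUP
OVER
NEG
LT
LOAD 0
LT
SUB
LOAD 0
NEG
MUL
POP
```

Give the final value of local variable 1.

PUSH -28 : -28
PUSH 4   : -28 4
SWAP     : 4 -28
OVER     : 4 -28 4
STORE 0  : 4 -28
SWAP     : -28 4
POP      : -28
DUP      : -28 -28
DIV      : 1
STORE 1  : (empty)
PUSH 10  : 10
STORE 0  : (empty)
LOAD 0   : 10
DUP      : 10 10
OVER     : 10 10 10
NEG      : 10 10 -10
LT       : 10 0
LOAD 0   : 10 0 10
LT       : 10 1
SUB      : 9
LOAD 0   : 9 10
NEG      : 9 -10
MUL      : -90
POP      : (empty)

1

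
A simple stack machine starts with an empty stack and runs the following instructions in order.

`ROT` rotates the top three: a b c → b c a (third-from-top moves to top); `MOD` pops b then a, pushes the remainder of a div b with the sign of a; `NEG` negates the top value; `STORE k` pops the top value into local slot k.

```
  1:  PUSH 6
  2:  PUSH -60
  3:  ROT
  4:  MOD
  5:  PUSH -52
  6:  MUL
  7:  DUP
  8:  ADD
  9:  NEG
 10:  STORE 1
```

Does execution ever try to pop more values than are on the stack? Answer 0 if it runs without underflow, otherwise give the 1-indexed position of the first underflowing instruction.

PUSH 6    6
PUSH -60  6 -60
ROT  — needs 3 operands, stack has 2 → underflow

3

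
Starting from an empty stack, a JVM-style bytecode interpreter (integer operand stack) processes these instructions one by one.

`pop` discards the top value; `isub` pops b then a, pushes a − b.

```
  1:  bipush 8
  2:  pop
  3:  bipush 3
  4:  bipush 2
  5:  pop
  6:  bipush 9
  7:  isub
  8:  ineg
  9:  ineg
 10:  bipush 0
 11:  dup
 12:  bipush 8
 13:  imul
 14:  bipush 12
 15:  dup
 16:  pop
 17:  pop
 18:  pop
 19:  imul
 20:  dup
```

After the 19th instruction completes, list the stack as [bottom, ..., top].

bipush 8  : [8]
pop       : []
bipush 3  : [3]
bipush 2  : [3, 2]
pop       : [3]
bipush 9  : [3, 9]
isub      : [-6]
ineg      : [6]
ineg      : [-6]
bipush 0  : [-6, 0]
dup       : [-6, 0, 0]
bipush 8  : [-6, 0, 0, 8]
imul      : [-6, 0, 0]
bipush 12 : [-6, 0, 0, 12]
dup       : [-6, 0, 0, 12, 12]
pop       : [-6, 0, 0, 12]
pop       : [-6, 0, 0]
pop       : [-6, 0]
imul      : [0]

[0]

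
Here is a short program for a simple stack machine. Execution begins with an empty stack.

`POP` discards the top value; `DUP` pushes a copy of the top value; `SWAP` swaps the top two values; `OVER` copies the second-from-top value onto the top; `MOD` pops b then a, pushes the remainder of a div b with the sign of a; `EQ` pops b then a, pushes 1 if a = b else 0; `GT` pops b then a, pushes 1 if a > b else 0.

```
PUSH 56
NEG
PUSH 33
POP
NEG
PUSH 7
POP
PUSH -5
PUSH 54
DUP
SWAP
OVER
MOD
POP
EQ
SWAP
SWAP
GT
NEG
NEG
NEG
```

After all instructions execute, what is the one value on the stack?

PUSH 56  [56]
NEG      [-56]
PUSH 33  [-56, 33]
POP      [-56]
NEG      [56]
PUSH 7   [56, 7]
POP      [56]
PUSH -5  [56, -5]
PUSH 54  [56, -5, 54]
DUP      [56, -5, 54, 54]
SWAP     [56, -5, 54, 54]
OVER     [56, -5, 54, 54, 54]
MOD      [56, -5, 54, 0]
POP      [56, -5, 54]
EQ       [56, 0]
SWAP     [0, 56]
SWAP     [56, 0]
GT       [1]
NEG      [-1]
NEG      [1]
NEG      [-1]

-1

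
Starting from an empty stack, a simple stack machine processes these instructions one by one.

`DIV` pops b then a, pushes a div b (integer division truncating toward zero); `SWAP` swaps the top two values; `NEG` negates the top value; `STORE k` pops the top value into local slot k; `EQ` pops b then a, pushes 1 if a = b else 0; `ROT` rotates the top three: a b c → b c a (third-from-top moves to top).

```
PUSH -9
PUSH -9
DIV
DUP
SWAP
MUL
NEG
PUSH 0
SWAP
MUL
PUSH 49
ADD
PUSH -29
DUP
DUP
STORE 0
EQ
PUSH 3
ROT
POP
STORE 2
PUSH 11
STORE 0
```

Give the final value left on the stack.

PUSH -9   -9
PUSH -9   -9 -9
DIV       1
DUP       1 1
SWAP      1 1
MUL       1
NEG       -1
PUSH 0    -1 0
SWAP      0 -1
MUL       0
PUSH 49   0 49
ADD       49
PUSH -29  49 -29
DUP       49 -29 -29
DUP       49 -29 -29 -29
STORE 0   49 -29 -29
EQ        49 1
PUSH 3    49 1 3
ROT       1 3 49
POP       1 3
STORE 2   1
PUSH 11   1 11
STORE 0   1

1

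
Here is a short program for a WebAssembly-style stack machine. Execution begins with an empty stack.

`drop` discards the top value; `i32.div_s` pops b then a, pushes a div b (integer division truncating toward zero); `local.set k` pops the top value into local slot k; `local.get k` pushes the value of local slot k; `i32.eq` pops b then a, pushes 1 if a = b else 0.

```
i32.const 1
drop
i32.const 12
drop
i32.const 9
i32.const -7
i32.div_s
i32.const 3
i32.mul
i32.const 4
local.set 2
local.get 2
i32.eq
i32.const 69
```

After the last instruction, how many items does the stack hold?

i32.const 1  -> 1
drop         -> (empty)
i32.const 12 -> 12
drop         -> (empty)
i32.const 9  -> 9
i32.const -7 -> 9 -7
i32.div_s    -> -1
i32.const 3  -> -1 3
i32.mul      -> -3
i32.const 4  -> -3 4
local.set 2  -> -3
local.get 2  -> -3 4
i32.eq       -> 0
i32.const 69 -> 0 69

2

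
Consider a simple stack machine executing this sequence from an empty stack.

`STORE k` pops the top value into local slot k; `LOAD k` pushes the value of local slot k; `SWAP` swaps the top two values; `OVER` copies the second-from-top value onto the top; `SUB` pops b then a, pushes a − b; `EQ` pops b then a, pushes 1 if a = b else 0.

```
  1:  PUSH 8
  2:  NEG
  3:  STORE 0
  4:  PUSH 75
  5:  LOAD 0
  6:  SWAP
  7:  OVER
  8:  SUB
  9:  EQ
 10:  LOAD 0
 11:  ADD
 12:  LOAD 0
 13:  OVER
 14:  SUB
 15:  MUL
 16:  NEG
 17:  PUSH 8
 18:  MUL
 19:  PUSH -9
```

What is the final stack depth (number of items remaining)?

2

PUSH 8  : 8
NEG     : -8
STORE 0 : (empty)
PUSH 75 : 75
LOAD 0  : 75 -8
SWAP    : -8 75
OVER    : -8 75 -8
SUB     : -8 83
EQ      : 0
LOAD 0  : 0 -8
ADD     : -8
LOAD 0  : -8 -8
OVER    : -8 -8 -8
SUB     : -8 0
MUL     : 0
NEG     : 0
PUSH 8  : 0 8
MUL     : 0
PUSH -9 : 0 -9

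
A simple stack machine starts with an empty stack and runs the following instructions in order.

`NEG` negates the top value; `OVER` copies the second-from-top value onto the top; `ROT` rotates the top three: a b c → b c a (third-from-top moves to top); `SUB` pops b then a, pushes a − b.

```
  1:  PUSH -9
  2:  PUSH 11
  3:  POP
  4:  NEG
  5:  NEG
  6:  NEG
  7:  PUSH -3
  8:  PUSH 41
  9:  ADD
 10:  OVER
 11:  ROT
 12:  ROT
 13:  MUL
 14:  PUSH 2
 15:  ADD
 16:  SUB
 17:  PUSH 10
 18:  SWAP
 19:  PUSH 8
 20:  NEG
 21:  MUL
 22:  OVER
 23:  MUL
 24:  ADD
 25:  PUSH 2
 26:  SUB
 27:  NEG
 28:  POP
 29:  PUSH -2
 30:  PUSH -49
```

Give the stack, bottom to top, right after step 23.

PUSH -9 : -9
PUSH 11 : -9 11
POP     : -9
NEG     : 9
NEG     : -9
NEG     : 9
PUSH -3 : 9 -3
PUSH 41 : 9 -3 41
ADD     : 9 38
OVER    : 9 38 9
ROT     : 38 9 9
ROT     : 9 9 38
MUL     : 9 342
PUSH 2  : 9 342 2
ADD     : 9 344
SUB     : -335
PUSH 10 : -335 10
SWAP    : 10 -335
PUSH 8  : 10 -335 8
NEG     : 10 -335 -8
MUL     : 10 2680
OVER    : 10 2680 10
MUL     : 10 26800

[10, 26800]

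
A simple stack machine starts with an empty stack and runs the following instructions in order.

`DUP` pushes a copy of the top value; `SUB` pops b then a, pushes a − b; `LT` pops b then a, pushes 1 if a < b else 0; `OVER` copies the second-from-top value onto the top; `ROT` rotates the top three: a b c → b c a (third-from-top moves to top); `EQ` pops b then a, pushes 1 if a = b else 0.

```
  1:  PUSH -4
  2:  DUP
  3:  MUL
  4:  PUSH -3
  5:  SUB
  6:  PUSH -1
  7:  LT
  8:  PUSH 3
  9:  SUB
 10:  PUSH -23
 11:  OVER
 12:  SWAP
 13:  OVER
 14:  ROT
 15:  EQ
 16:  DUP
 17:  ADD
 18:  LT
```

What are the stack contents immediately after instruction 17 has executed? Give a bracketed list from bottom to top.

[-3, -23, 2]

PUSH -4  → -4
DUP      → -4 -4
MUL      → 16
PUSH -3  → 16 -3
SUB      → 19
PUSH -1  → 19 -1
LT       → 0
PUSH 3   → 0 3
SUB      → -3
PUSH -23 → -3 -23
OVER     → -3 -23 -3
SWAP     → -3 -3 -23
OVER     → -3 -3 -23 -3
ROT      → -3 -23 -3 -3
EQ       → -3 -23 1
DUP      → -3 -23 1 1
ADD      → -3 -23 2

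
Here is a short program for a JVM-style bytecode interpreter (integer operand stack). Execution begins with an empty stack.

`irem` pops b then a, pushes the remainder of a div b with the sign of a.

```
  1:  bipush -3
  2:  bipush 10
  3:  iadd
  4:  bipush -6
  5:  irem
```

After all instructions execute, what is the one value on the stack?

1

bipush -3  [-3]
bipush 10  [-3, 10]
iadd       [7]
bipush -6  [7, -6]
irem       [1]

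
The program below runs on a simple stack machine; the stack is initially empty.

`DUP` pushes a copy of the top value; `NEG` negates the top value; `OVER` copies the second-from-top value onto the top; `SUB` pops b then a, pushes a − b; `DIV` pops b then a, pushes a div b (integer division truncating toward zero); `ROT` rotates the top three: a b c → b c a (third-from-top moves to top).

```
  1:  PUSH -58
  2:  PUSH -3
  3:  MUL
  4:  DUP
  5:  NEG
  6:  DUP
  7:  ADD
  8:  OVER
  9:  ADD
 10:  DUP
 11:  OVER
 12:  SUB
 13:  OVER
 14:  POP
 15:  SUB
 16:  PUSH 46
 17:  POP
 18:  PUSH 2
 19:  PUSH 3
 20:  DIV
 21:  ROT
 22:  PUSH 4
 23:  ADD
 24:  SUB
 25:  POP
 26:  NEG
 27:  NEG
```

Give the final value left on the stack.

PUSH -58 → [-58]
PUSH -3  → [-58, -3]
MUL      → [174]
DUP      → [174, 174]
NEG      → [174, -174]
DUP      → [174, -174, -174]
ADD      → [174, -348]
OVER     → [174, -348, 174]
ADD      → [174, -174]
DUP      → [174, -174, -174]
OVER     → [174, -174, -174, -174]
SUB      → [174, -174, 0]
OVER     → [174, -174, 0, -174]
POP      → [174, -174, 0]
SUB      → [174, -174]
PUSH 46  → [174, -174, 46]
POP      → [174, -174]
PUSH 2   → [174, -174, 2]
PUSH 3   → [174, -174, 2, 3]
DIV      → [174, -174, 0]
ROT      → [-174, 0, 174]
PUSH 4   → [-174, 0, 174, 4]
ADD      → [-174, 0, 178]
SUB      → [-174, -178]
POP      → [-174]
NEG      → [174]
NEG      → [-174]

-174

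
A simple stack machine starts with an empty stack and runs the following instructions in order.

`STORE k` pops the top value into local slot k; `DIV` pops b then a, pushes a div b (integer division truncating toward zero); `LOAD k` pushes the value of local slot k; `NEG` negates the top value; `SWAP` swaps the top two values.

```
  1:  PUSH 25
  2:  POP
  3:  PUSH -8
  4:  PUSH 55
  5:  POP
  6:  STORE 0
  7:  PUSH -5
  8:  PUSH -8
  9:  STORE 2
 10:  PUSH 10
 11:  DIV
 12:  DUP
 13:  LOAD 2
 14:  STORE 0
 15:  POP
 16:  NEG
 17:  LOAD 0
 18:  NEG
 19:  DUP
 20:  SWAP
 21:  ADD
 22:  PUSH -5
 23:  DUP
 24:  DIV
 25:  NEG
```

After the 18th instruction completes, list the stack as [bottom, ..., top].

[0, 8]

PUSH 25 -> 25
POP     -> (empty)
PUSH -8 -> -8
PUSH 55 -> -8 55
POP     -> -8
STORE 0 -> (empty)
PUSH -5 -> -5
PUSH -8 -> -5 -8
STORE 2 -> -5
PUSH 10 -> -5 10
DIV     -> 0
DUP     -> 0 0
LOAD 2  -> 0 0 -8
STORE 0 -> 0 0
POP     -> 0
NEG     -> 0
LOAD 0  -> 0 -8
NEG     -> 0 8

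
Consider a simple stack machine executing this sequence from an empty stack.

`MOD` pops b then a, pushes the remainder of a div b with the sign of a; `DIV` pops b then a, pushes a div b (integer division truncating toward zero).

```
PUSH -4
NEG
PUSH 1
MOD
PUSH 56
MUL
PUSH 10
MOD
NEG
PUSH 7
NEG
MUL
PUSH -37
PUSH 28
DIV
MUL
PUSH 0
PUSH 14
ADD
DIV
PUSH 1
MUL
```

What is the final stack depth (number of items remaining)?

1

PUSH -4  -> -4
NEG      -> 4
PUSH 1   -> 4 1
MOD      -> 0
PUSH 56  -> 0 56
MUL      -> 0
PUSH 10  -> 0 10
MOD      -> 0
NEG      -> 0
PUSH 7   -> 0 7
NEG      -> 0 -7
MUL      -> 0
PUSH -37 -> 0 -37
PUSH 28  -> 0 -37 28
DIV      -> 0 -1
MUL      -> 0
PUSH 0   -> 0 0
PUSH 14  -> 0 0 14
ADD      -> 0 14
DIV      -> 0
PUSH 1   -> 0 1
MUL      -> 0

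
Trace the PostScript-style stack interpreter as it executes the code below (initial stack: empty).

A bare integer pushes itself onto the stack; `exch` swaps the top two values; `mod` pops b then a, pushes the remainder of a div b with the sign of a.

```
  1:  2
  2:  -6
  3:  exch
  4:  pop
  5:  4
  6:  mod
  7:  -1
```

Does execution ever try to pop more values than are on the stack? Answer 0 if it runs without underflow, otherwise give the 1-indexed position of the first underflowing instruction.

0

2    → [2]
-6   → [2, -6]
exch → [-6, 2]
pop  → [-6]
4    → [-6, 4]
mod  → [-2]
-1   → [-2, -1]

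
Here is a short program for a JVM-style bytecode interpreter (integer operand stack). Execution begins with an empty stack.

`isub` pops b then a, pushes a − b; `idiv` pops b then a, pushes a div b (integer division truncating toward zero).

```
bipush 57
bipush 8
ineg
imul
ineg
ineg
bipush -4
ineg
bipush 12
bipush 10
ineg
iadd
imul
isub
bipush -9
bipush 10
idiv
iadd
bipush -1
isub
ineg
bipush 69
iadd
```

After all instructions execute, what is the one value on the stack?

532

bipush 57 → 57
bipush 8  → 57 8
ineg      → 57 -8
imul      → -456
ineg      → 456
ineg      → -456
bipush -4 → -456 -4
ineg      → -456 4
bipush 12 → -456 4 12
bipush 10 → -456 4 12 10
ineg      → -456 4 12 -10
iadd      → -456 4 2
imul      → -456 8
isub      → -464
bipush -9 → -464 -9
bipush 10 → -464 -9 10
idiv      → -464 0
iadd      → -464
bipush -1 → -464 -1
isub      → -463
ineg      → 463
bipush 69 → 463 69
iadd      → 532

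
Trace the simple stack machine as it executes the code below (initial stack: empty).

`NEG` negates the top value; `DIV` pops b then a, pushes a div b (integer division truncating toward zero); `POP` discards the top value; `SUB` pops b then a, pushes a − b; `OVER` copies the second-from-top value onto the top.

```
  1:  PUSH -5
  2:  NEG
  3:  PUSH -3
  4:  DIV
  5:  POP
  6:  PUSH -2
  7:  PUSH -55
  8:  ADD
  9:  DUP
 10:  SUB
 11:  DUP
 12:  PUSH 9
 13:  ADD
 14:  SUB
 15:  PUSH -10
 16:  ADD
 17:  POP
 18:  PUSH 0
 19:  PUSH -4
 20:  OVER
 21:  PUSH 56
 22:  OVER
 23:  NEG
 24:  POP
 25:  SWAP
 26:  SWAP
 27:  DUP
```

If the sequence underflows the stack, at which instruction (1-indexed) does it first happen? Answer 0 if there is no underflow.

PUSH -5   [-5]
NEG       [5]
PUSH -3   [5, -3]
DIV       [-1]
POP       []
PUSH -2   [-2]
PUSH -55  [-2, -55]
ADD       [-57]
DUP       [-57, -57]
SUB       [0]
DUP       [0, 0]
PUSH 9    [0, 0, 9]
ADD       [0, 9]
SUB       [-9]
PUSH -10  [-9, -10]
ADD       [-19]
POP       []
PUSH 0    [0]
PUSH -4   [0, -4]
OVER      [0, -4, 0]
PUSH 56   [0, -4, 0, 56]
OVER      [0, -4, 0, 56, 0]
NEG       [0, -4, 0, 56, 0]
POP       [0, -4, 0, 56]
SWAP      [0, -4, 56, 0]
SWAP      [0, -4, 0, 56]
DUP       [0, -4, 0, 56, 56]

0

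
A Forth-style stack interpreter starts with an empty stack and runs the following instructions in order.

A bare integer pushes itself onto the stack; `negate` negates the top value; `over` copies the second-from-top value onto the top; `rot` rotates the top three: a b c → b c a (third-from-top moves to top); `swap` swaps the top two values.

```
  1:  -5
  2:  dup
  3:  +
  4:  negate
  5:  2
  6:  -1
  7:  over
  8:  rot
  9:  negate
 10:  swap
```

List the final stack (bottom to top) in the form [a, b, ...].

-5     : [-5]
dup    : [-5, -5]
+      : [-10]
negate : [10]
2      : [10, 2]
-1     : [10, 2, -1]
over   : [10, 2, -1, 2]
rot    : [10, -1, 2, 2]
negate : [10, -1, 2, -2]
swap   : [10, -1, -2, 2]

[10, -1, -2, 2]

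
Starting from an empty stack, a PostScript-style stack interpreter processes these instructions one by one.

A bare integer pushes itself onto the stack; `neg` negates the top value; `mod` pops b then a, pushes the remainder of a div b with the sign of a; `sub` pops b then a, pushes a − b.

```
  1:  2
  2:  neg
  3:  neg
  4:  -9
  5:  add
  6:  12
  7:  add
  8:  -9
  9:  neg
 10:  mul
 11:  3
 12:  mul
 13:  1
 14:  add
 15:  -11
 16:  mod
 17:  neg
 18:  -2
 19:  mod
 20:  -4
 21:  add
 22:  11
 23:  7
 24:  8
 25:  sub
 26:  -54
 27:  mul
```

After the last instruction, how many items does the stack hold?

2    [2]
neg  [-2]
neg  [2]
-9   [2, -9]
add  [-7]
12   [-7, 12]
add  [5]
-9   [5, -9]
neg  [5, 9]
mul  [45]
3    [45, 3]
mul  [135]
1    [135, 1]
add  [136]
-11  [136, -11]
mod  [4]
neg  [-4]
-2   [-4, -2]
mod  [0]
-4   [0, -4]
add  [-4]
11   [-4, 11]
7    [-4, 11, 7]
8    [-4, 11, 7, 8]
sub  [-4, 11, -1]
-54  [-4, 11, -1, -54]
mul  [-4, 11, 54]

3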